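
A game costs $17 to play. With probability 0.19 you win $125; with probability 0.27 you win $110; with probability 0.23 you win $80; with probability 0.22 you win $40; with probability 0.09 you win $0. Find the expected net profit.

63.65

E[payout] = 125·0.19 + 110·0.27 + 80·0.23 + 40·0.22 + 0·0.09
 = 23.75 + 29.7 + 18.4 + 8.8 + 0
 = 80.65
Net = 80.65 - 17 = 63.65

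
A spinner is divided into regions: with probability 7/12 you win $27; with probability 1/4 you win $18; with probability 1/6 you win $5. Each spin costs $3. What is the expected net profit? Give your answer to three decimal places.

E[payout] = 27·7/12 + 18·1/4 + 5·1/6
 = 63/4 + 9/2 + 5/6
 = 253/12
Net = 253/12 - 3 = 217/12

18.083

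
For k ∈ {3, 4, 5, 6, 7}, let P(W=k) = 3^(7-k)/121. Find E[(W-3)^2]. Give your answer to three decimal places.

0.876

E[(W-3)^2] = Σ (w-3)^2·P(W=w)
 = 0·81/121 + 1·27/121 + 4·9/121 + 9·3/121 + 16·1/121
 = 0 + 27/121 + 36/121 + 27/121 + 16/121
 = 106/121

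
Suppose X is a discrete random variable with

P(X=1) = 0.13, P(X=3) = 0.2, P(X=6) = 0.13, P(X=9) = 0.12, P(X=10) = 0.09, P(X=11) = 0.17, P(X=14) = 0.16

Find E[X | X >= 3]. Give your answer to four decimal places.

P(X >= 3) = 0.2 + 0.13 + 0.12 + 0.09 + 0.17 + 0.16 = 0.87.
E[X | X >= 3] = [3·0.2 + 6·0.13 + 9·0.12 + 10·0.09 + 11·0.17 + 14·0.16] / 0.87
 = 7.47 / 0.87
 = 249/29

8.5862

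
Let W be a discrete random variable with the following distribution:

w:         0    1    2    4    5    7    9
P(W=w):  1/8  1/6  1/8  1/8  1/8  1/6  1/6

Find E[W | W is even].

2

P(W is even) = 1/8 + 1/8 + 1/8 = 3/8.
E[W | W is even] = [0·1/8 + 2·1/8 + 4·1/8] / (3/8)
 = 3/4 / (3/8)
 = 2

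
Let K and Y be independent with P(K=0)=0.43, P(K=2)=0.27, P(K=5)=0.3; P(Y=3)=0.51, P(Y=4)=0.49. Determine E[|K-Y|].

E[|K-Y|] = Σ_k Σ_y |k-y| · P(K=k)P(Y=y)
 = 3·0.2193 + 4·0.2107 + 1·0.1377 + 2·0.1323 + 2·0.153 + 1·0.147
 = 0.6579 + 0.8428 + 0.1377 + 0.2646 + 0.306 + 0.147
 = 2.356

2.356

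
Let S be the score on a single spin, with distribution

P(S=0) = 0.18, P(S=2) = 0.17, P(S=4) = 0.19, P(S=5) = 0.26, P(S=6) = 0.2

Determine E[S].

E[S] = Σ s·P(S=s)
 = 0·0.18 + 2·0.17 + 4·0.19 + 5·0.26 + 6·0.2
 = 0 + 0.34 + 0.76 + 1.3 + 1.2
 = 3.6

3.6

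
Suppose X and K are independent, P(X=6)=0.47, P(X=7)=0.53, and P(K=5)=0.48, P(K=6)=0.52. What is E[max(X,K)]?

6.53

E[max(X,K)] = Σ_x Σ_k max(x,k) · P(X=x)P(K=k)
 = 6·0.2256 + 6·0.2444 + 7·0.2544 + 7·0.2756
 = 1.3536 + 1.4664 + 1.7808 + 1.9292
 = 6.53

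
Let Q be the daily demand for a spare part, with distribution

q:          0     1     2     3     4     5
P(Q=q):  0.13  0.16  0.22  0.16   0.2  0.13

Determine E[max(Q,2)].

E[max(Q,2)] = Σ max(q,2)·P(Q=q)
 = 2·0.13 + 2·0.16 + 2·0.22 + 3·0.16 + 4·0.2 + 5·0.13
 = 0.26 + 0.32 + 0.44 + 0.48 + 0.8 + 0.65
 = 2.95

2.95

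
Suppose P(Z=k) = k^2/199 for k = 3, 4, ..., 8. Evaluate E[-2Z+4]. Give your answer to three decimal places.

E[-2Z+4] = Σ (-2z+4)·P(Z=z)
 = (-2)·9/199 + (-4)·16/199 + (-6)·25/199 + (-8)·36/199 + (-10)·49/199 + (-12)·64/199
 = (-18/199) + (-64/199) + (-150/199) + (-288/199) + (-490/199) + (-768/199)
 = -1778/199

-8.935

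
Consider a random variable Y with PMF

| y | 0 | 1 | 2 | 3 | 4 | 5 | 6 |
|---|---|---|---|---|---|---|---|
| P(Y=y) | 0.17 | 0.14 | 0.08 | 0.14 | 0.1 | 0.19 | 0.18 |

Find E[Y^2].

E[Y^2] = Σ y^2·P(Y=y)
 = 0·0.17 + 1·0.14 + 4·0.08 + 9·0.14 + 16·0.1 + 25·0.19 + 36·0.18
 = 0 + 0.14 + 0.32 + 1.26 + 1.6 + 4.75 + 6.48
 = 14.55

14.55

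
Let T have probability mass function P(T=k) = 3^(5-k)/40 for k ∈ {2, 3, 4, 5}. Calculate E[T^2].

E[T^2] = Σ t^2·P(T=t)
 = 4·27/40 + 9·9/40 + 16·3/40 + 25·1/40
 = 27/10 + 81/40 + 6/5 + 5/8
 = 131/20

6.55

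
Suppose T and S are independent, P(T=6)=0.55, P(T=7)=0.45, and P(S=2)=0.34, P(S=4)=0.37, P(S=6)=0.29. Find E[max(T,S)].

E[max(T,S)] = Σ_t Σ_s max(t,s) · P(T=t)P(S=s)
 = 6·0.187 + 6·0.2035 + 6·0.1595 + 7·0.153 + 7·0.1665 + 7·0.1305
 = 1.122 + 1.221 + 0.957 + 1.071 + 1.1655 + 0.9135
 = 6.45

6.45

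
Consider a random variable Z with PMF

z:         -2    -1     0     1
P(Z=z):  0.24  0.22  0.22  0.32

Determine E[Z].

E[Z] = Σ z·P(Z=z)
 = (-2)·0.24 + (-1)·0.22 + 0·0.22 + 1·0.32
 = (-0.48) + (-0.22) + 0 + 0.32
 = -0.38

-0.38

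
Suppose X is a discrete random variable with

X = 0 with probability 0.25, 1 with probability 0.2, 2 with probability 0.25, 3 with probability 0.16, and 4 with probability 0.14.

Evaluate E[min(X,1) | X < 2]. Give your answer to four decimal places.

0.4444

P(X < 2) = 0.25 + 0.2 = 0.45.
E[min(X,1) | X < 2] = [0·0.25 + 1·0.2] / 0.45
 = 0.2 / 0.45
 = 4/9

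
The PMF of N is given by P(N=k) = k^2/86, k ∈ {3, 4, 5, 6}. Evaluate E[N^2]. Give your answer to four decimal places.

E[N^2] = Σ n^2·P(N=n)
 = 9·9/86 + 16·8/43 + 25·25/86 + 36·18/43
 = 81/86 + 128/43 + 625/86 + 648/43
 = 1129/43

26.2558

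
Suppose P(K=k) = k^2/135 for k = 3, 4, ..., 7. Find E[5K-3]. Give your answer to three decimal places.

25.704

E[5K-3] = Σ (5k-3)·P(K=k)
 = 12·1/15 + 17·16/135 + 22·5/27 + 27·4/15 + 32·49/135
 = 4/5 + 272/135 + 110/27 + 36/5 + 1568/135
 = 694/27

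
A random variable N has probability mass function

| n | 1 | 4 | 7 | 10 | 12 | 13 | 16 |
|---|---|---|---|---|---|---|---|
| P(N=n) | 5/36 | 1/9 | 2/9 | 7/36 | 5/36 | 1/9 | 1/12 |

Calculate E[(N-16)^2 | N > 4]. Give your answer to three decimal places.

37.630

P(N > 4) = 2/9 + 7/36 + 5/36 + 1/9 + 1/12 = 3/4.
E[(N-16)^2 | N > 4] = [81·2/9 + 36·7/36 + 16·5/36 + 9·1/9 + 0·1/12] / (3/4)
 = 254/9 / (3/4)
 = 1016/27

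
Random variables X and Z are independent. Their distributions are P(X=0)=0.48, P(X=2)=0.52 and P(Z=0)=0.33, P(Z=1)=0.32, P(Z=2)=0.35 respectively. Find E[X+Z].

2.06

E[X+Z] = Σ_x Σ_z (x+z) · P(X=x)P(Z=z)
 = 0·0.1584 + 1·0.1536 + 2·0.168 + 2·0.1716 + 3·0.1664 + 4·0.182
 = 0 + 0.1536 + 0.336 + 0.3432 + 0.4992 + 0.728
 = 2.06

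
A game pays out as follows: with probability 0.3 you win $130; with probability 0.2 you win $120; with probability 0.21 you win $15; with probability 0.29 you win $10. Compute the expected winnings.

69.05

E[payout] = 130·0.3 + 120·0.2 + 15·0.21 + 10·0.29
 = 39 + 24 + 3.15 + 2.9
 = 69.05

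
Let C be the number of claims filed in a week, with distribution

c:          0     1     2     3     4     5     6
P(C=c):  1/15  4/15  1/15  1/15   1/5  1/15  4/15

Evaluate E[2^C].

23.8

E[2^C] = Σ 2^c·P(C=c)
 = 1·1/15 + 2·4/15 + 4·1/15 + 8·1/15 + 16·1/5 + 32·1/15 + 64·4/15
 = 1/15 + 8/15 + 4/15 + 8/15 + 16/5 + 32/15 + 256/15
 = 119/5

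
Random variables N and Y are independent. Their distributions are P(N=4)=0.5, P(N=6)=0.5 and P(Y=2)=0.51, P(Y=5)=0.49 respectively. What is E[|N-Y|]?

2.02

E[|N-Y|] = Σ_n Σ_y |n-y| · P(N=n)P(Y=y)
 = 2·0.255 + 1·0.245 + 4·0.255 + 1·0.245
 = 0.51 + 0.245 + 1.02 + 0.245
 = 2.02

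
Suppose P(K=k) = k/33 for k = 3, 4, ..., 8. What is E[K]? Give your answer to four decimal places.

E[K] = Σ k·P(K=k)
 = 3·1/11 + 4·4/33 + 5·5/33 + 6·2/11 + 7·7/33 + 8·8/33
 = 3/11 + 16/33 + 25/33 + 12/11 + 49/33 + 64/33
 = 199/33

6.0303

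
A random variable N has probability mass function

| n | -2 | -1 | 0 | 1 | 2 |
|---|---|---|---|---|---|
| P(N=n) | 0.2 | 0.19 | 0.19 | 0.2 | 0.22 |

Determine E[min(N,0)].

E[min(N,0)] = Σ min(n,0)·P(N=n)
 = (-2)·0.2 + (-1)·0.19 + 0·0.19 + 0·0.2 + 0·0.22
 = (-0.4) + (-0.19) + 0 + 0 + 0
 = -0.59

-0.59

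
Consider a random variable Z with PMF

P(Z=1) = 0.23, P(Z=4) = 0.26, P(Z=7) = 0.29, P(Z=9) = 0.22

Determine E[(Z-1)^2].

26.86

E[(Z-1)^2] = Σ (z-1)^2·P(Z=z)
 = 0·0.23 + 9·0.26 + 36·0.29 + 64·0.22
 = 0 + 2.34 + 10.44 + 14.08
 = 26.86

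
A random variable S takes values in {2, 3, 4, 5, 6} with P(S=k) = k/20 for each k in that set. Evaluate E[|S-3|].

1.7

E[|S-3|] = Σ |s-3|·P(S=s)
 = 1·1/10 + 0·3/20 + 1·1/5 + 2·1/4 + 3·3/10
 = 1/10 + 0 + 1/5 + 1/2 + 9/10
 = 17/10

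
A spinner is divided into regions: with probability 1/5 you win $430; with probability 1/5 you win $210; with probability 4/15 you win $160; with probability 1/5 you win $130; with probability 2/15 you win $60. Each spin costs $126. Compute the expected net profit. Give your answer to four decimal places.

78.6667

E[payout] = 430·1/5 + 210·1/5 + 160·4/15 + 130·1/5 + 60·2/15
 = 86 + 42 + 128/3 + 26 + 8
 = 614/3
Net = 614/3 - 126 = 236/3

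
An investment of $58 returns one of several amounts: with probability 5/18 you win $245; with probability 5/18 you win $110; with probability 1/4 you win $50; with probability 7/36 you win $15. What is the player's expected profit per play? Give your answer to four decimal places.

56.0278

E[payout] = 245·5/18 + 110·5/18 + 50·1/4 + 15·7/36
 = 1225/18 + 275/9 + 25/2 + 35/12
 = 4105/36
Net = 4105/36 - 58 = 2017/36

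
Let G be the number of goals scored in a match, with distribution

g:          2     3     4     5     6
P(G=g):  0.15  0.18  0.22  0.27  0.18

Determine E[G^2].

18.97

E[G^2] = Σ g^2·P(G=g)
 = 4·0.15 + 9·0.18 + 16·0.22 + 25·0.27 + 36·0.18
 = 0.6 + 1.62 + 3.52 + 6.75 + 6.48
 = 18.97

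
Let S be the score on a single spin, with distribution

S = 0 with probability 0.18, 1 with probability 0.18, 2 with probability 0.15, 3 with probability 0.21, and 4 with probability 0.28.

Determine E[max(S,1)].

2.41

E[max(S,1)] = Σ max(s,1)·P(S=s)
 = 1·0.18 + 1·0.18 + 2·0.15 + 3·0.21 + 4·0.28
 = 0.18 + 0.18 + 0.3 + 0.63 + 1.12
 = 2.41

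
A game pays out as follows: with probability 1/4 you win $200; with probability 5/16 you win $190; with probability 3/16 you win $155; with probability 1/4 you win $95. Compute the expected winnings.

E[payout] = 200·1/4 + 190·5/16 + 155·3/16 + 95·1/4
 = 50 + 475/8 + 465/16 + 95/4
 = 2595/16

162.1875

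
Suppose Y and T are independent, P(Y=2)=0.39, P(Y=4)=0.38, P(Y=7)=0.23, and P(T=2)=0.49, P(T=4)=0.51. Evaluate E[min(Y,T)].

2.6222

E[min(Y,T)] = Σ_y Σ_t min(y,t) · P(Y=y)P(T=t)
 = 2·0.1911 + 2·0.1989 + 2·0.1862 + 4·0.1938 + 2·0.1127 + 4·0.1173
 = 0.3822 + 0.3978 + 0.3724 + 0.7752 + 0.2254 + 0.4692
 = 2.6222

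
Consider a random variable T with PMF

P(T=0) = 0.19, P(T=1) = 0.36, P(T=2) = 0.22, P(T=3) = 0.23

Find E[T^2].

E[T^2] = Σ t^2·P(T=t)
 = 0·0.19 + 1·0.36 + 4·0.22 + 9·0.23
 = 0 + 0.36 + 0.88 + 2.07
 = 3.31

3.31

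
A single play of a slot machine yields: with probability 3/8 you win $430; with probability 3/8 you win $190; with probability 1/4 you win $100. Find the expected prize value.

257.5

E[payout] = 430·3/8 + 190·3/8 + 100·1/4
 = 645/4 + 285/4 + 25
 = 515/2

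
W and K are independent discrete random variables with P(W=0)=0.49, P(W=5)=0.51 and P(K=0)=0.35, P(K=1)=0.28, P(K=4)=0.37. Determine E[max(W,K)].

E[max(W,K)] = Σ_w Σ_k max(w,k) · P(W=w)P(K=k)
 = 0·0.1715 + 1·0.1372 + 4·0.1813 + 5·0.1785 + 5·0.1428 + 5·0.1887
 = 0 + 0.1372 + 0.7252 + 0.8925 + 0.714 + 0.9435
 = 3.4124

3.4124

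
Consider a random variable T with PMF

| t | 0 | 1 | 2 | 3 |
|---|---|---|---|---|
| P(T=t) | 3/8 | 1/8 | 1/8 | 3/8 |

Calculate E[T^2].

4

E[T^2] = Σ t^2·P(T=t)
 = 0·3/8 + 1·1/8 + 4·1/8 + 9·3/8
 = 0 + 1/8 + 1/2 + 27/8
 = 4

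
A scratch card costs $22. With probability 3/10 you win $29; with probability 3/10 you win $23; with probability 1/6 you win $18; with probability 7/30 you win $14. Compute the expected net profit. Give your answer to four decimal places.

E[payout] = 29·3/10 + 23·3/10 + 18·1/6 + 14·7/30
 = 87/10 + 69/10 + 3 + 49/15
 = 328/15
Net = 328/15 - 22 = -2/15

-0.1333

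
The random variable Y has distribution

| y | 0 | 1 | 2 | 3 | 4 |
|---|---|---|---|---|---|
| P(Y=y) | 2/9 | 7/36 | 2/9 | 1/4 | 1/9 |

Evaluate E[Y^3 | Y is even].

16

P(Y is even) = 2/9 + 2/9 + 1/9 = 5/9.
E[Y^3 | Y is even] = [0·2/9 + 8·2/9 + 64·1/9] / (5/9)
 = 80/9 / (5/9)
 = 16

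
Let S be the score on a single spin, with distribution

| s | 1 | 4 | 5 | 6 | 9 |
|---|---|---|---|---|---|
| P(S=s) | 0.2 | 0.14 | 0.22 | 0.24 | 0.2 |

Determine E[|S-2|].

E[|S-2|] = Σ |s-2|·P(S=s)
 = 1·0.2 + 2·0.14 + 3·0.22 + 4·0.24 + 7·0.2
 = 0.2 + 0.28 + 0.66 + 0.96 + 1.4
 = 3.5

3.5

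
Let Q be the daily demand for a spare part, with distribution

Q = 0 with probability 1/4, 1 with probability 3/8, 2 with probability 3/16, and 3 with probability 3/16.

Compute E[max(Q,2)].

E[max(Q,2)] = Σ max(q,2)·P(Q=q)
 = 2·1/4 + 2·3/8 + 2·3/16 + 3·3/16
 = 1/2 + 3/4 + 3/8 + 9/16
 = 35/16

2.1875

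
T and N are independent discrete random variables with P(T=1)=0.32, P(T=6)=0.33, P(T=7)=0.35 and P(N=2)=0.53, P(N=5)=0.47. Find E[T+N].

E[T+N] = Σ_t Σ_n (t+n) · P(T=t)P(N=n)
 = 3·0.1696 + 6·0.1504 + 8·0.1749 + 11·0.1551 + 9·0.1855 + 12·0.1645
 = 0.5088 + 0.9024 + 1.3992 + 1.7061 + 1.6695 + 1.974
 = 8.16

8.16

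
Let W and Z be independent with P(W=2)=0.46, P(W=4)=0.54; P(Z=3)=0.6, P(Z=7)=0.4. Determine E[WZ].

14.168

E[WZ] = Σ_w Σ_z wz · P(W=w)P(Z=z)
 = 6·0.276 + 14·0.184 + 12·0.324 + 28·0.216
 = 1.656 + 2.576 + 3.888 + 6.048
 = 14.168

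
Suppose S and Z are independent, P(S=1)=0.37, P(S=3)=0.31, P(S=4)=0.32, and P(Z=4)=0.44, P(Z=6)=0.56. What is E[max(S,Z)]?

E[max(S,Z)] = Σ_s Σ_z max(s,z) · P(S=s)P(Z=z)
 = 4·0.1628 + 6·0.2072 + 4·0.1364 + 6·0.1736 + 4·0.1408 + 6·0.1792
 = 0.6512 + 1.2432 + 0.5456 + 1.0416 + 0.5632 + 1.0752
 = 5.12

5.12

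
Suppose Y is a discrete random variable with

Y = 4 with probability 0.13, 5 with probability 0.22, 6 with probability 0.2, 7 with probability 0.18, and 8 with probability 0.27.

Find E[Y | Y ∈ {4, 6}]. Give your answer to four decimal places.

5.2121

P(Y ∈ {4, 6}) = 0.13 + 0.2 = 0.33.
E[Y | Y ∈ {4, 6}] = [4·0.13 + 6·0.2] / 0.33
 = 1.72 / 0.33
 = 172/33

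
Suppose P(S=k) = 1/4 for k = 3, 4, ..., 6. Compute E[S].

4.5

E[S] = Σ s·P(S=s)
 = 3·1/4 + 4·1/4 + 5·1/4 + 6·1/4
 = 3/4 + 1 + 5/4 + 3/2
 = 9/2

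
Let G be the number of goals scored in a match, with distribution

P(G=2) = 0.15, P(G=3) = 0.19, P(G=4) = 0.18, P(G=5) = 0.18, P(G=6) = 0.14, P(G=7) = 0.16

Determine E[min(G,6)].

4.29

E[min(G,6)] = Σ min(g,6)·P(G=g)
 = 2·0.15 + 3·0.19 + 4·0.18 + 5·0.18 + 6·0.14 + 6·0.16
 = 0.3 + 0.57 + 0.72 + 0.9 + 0.84 + 0.96
 = 4.29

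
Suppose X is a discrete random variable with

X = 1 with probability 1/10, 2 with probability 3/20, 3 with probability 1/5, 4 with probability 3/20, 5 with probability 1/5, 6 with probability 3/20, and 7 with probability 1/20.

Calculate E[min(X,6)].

E[min(X,6)] = Σ min(x,6)·P(X=x)
 = 1·1/10 + 2·3/20 + 3·1/5 + 4·3/20 + 5·1/5 + 6·3/20 + 6·1/20
 = 1/10 + 3/10 + 3/5 + 3/5 + 1 + 9/10 + 3/10
 = 19/5

3.8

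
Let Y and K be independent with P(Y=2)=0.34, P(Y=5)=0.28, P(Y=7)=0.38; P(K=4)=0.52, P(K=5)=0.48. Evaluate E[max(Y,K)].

E[max(Y,K)] = Σ_y Σ_k max(y,k) · P(Y=y)P(K=k)
 = 4·0.1768 + 5·0.1632 + 5·0.1456 + 5·0.1344 + 7·0.1976 + 7·0.1824
 = 0.7072 + 0.816 + 0.728 + 0.672 + 1.3832 + 1.2768
 = 5.5832

5.5832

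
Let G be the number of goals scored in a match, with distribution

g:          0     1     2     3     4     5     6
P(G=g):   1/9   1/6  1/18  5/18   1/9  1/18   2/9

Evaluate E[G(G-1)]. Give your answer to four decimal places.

E[G(G-1)] = Σ g(g-1)·P(G=g)
 = 0·1/9 + 0·1/6 + 2·1/18 + 6·5/18 + 12·1/9 + 20·1/18 + 30·2/9
 = 0 + 0 + 1/9 + 5/3 + 4/3 + 10/9 + 20/3
 = 98/9

10.8889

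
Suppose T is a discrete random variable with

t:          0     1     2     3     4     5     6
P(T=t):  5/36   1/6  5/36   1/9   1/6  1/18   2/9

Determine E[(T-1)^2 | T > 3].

17.875

P(T > 3) = 1/6 + 1/18 + 2/9 = 4/9.
E[(T-1)^2 | T > 3] = [9·1/6 + 16·1/18 + 25·2/9] / (4/9)
 = 143/18 / (4/9)
 = 143/8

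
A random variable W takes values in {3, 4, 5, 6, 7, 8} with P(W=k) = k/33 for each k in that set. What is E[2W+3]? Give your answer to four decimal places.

E[2W+3] = Σ (2w+3)·P(W=w)
 = 9·1/11 + 11·4/33 + 13·5/33 + 15·2/11 + 17·7/33 + 19·8/33
 = 9/11 + 4/3 + 65/33 + 30/11 + 119/33 + 152/33
 = 497/33

15.0606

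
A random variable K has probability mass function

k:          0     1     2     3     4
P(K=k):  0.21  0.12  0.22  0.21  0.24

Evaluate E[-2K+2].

E[-2K+2] = Σ (-2k+2)·P(K=k)
 = 2·0.21 + 0·0.12 + (-2)·0.22 + (-4)·0.21 + (-6)·0.24
 = 0.42 + 0 + (-0.44) + (-0.84) + (-1.44)
 = -2.3

-2.3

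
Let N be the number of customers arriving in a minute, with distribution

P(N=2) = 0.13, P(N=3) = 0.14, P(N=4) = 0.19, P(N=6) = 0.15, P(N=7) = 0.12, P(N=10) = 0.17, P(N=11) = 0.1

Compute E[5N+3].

32.9

E[5N+3] = Σ (5n+3)·P(N=n)
 = 13·0.13 + 18·0.14 + 23·0.19 + 33·0.15 + 38·0.12 + 53·0.17 + 58·0.1
 = 1.69 + 2.52 + 4.37 + 4.95 + 4.56 + 9.01 + 5.8
 = 32.9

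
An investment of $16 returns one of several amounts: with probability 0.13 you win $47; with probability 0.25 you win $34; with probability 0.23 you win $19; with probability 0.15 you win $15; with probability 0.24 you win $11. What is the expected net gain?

7.87

E[payout] = 47·0.13 + 34·0.25 + 19·0.23 + 15·0.15 + 11·0.24
 = 6.11 + 8.5 + 4.37 + 2.25 + 2.64
 = 23.87
Net = 23.87 - 16 = 7.87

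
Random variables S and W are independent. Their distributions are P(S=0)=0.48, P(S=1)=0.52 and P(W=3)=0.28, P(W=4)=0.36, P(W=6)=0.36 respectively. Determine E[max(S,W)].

E[max(S,W)] = Σ_s Σ_w max(s,w) · P(S=s)P(W=w)
 = 3·0.1344 + 4·0.1728 + 6·0.1728 + 3·0.1456 + 4·0.1872 + 6·0.1872
 = 0.4032 + 0.6912 + 1.0368 + 0.4368 + 0.7488 + 1.1232
 = 4.44

4.44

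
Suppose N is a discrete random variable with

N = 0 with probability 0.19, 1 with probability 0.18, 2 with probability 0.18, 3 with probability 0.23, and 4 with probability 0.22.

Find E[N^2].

6.49

E[N^2] = Σ n^2·P(N=n)
 = 0·0.19 + 1·0.18 + 4·0.18 + 9·0.23 + 16·0.22
 = 0 + 0.18 + 0.72 + 2.07 + 3.52
 = 6.49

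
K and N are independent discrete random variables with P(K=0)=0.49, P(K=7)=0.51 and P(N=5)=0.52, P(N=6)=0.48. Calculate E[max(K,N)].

6.2552

E[max(K,N)] = Σ_k Σ_n max(k,n) · P(K=k)P(N=n)
 = 5·0.2548 + 6·0.2352 + 7·0.2652 + 7·0.2448
 = 1.274 + 1.4112 + 1.8564 + 1.7136
 = 6.2552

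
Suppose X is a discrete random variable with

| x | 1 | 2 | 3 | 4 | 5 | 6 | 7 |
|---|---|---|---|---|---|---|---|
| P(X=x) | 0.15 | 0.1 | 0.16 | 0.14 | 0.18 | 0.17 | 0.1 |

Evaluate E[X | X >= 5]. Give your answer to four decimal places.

P(X >= 5) = 0.18 + 0.17 + 0.1 = 0.45.
E[X | X >= 5] = [5·0.18 + 6·0.17 + 7·0.1] / 0.45
 = 2.62 / 0.45
 = 262/45

5.8222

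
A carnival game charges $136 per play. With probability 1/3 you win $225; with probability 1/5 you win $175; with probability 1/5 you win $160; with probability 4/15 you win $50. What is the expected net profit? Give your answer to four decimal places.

19.3333

E[payout] = 225·1/3 + 175·1/5 + 160·1/5 + 50·4/15
 = 75 + 35 + 32 + 40/3
 = 466/3
Net = 466/3 - 136 = 58/3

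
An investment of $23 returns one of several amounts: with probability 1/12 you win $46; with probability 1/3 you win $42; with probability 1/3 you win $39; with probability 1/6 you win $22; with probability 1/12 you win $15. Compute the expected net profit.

12.75

E[payout] = 46·1/12 + 42·1/3 + 39·1/3 + 22·1/6 + 15·1/12
 = 23/6 + 14 + 13 + 11/3 + 5/4
 = 143/4
Net = 143/4 - 23 = 51/4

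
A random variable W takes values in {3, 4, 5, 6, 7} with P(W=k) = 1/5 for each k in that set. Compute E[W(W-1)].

22

E[W(W-1)] = Σ w(w-1)·P(W=w)
 = 6·1/5 + 12·1/5 + 20·1/5 + 30·1/5 + 42·1/5
 = 6/5 + 12/5 + 4 + 6 + 42/5
 = 22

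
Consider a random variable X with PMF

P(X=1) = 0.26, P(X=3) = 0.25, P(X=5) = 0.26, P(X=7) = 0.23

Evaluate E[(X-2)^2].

E[(X-2)^2] = Σ (x-2)^2·P(X=x)
 = 1·0.26 + 1·0.25 + 9·0.26 + 25·0.23
 = 0.26 + 0.25 + 2.34 + 5.75
 = 8.6

8.6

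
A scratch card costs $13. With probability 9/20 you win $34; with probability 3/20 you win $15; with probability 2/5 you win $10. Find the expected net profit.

E[payout] = 34·9/20 + 15·3/20 + 10·2/5
 = 153/10 + 9/4 + 4
 = 431/20
Net = 431/20 - 13 = 171/20

8.55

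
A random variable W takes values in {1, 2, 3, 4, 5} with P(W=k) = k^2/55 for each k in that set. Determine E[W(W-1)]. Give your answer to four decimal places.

E[W(W-1)] = Σ w(w-1)·P(W=w)
 = 0·1/55 + 2·4/55 + 6·9/55 + 12·16/55 + 20·5/11
 = 0 + 8/55 + 54/55 + 192/55 + 100/11
 = 754/55

13.7091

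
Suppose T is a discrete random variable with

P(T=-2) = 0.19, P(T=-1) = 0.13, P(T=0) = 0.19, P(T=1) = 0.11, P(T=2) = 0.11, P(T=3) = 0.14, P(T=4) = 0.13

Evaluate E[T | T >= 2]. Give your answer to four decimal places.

P(T >= 2) = 0.11 + 0.14 + 0.13 = 0.38.
E[T | T >= 2] = [2·0.11 + 3·0.14 + 4·0.13] / 0.38
 = 1.16 / 0.38
 = 58/19

3.0526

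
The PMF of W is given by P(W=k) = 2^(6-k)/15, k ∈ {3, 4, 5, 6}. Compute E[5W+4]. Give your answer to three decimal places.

22.667

E[5W+4] = Σ (5w+4)·P(W=w)
 = 19·8/15 + 24·4/15 + 29·2/15 + 34·1/15
 = 152/15 + 32/5 + 58/15 + 34/15
 = 68/3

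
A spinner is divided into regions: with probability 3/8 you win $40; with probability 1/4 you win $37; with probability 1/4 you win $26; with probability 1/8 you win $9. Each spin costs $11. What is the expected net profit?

20.875

E[payout] = 40·3/8 + 37·1/4 + 26·1/4 + 9·1/8
 = 15 + 37/4 + 13/2 + 9/8
 = 255/8
Net = 255/8 - 11 = 167/8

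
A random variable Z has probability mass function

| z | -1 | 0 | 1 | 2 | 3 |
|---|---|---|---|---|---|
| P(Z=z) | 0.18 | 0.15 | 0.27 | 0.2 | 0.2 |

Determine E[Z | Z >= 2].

2.5

P(Z >= 2) = 0.2 + 0.2 = 0.4.
E[Z | Z >= 2] = [2·0.2 + 3·0.2] / 0.4
 = 1 / 0.4
 = 5/2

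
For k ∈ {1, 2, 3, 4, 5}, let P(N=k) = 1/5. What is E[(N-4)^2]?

E[(N-4)^2] = Σ (n-4)^2·P(N=n)
 = 9·1/5 + 4·1/5 + 1·1/5 + 0·1/5 + 1·1/5
 = 9/5 + 4/5 + 1/5 + 0 + 1/5
 = 3

3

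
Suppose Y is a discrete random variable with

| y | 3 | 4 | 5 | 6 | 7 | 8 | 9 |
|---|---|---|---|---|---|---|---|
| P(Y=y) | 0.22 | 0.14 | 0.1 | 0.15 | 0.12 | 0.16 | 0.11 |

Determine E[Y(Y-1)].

E[Y(Y-1)] = Σ y(y-1)·P(Y=y)
 = 6·0.22 + 12·0.14 + 20·0.1 + 30·0.15 + 42·0.12 + 56·0.16 + 72·0.11
 = 1.32 + 1.68 + 2 + 4.5 + 5.04 + 8.96 + 7.92
 = 31.42

31.42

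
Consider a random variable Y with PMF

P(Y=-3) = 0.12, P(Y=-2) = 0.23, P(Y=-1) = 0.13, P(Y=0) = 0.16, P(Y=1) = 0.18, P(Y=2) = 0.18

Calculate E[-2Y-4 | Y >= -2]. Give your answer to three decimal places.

P(Y >= -2) = 0.23 + 0.13 + 0.16 + 0.18 + 0.18 = 0.88.
E[-2Y-4 | Y >= -2] = [0·0.23 + (-2)·0.13 + (-4)·0.16 + (-6)·0.18 + (-8)·0.18] / 0.88
 = -3.42 / 0.88
 = -171/44

-3.886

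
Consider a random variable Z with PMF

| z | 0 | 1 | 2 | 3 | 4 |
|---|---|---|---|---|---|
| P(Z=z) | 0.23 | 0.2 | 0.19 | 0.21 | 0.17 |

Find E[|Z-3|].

E[|Z-3|] = Σ |z-3|·P(Z=z)
 = 3·0.23 + 2·0.2 + 1·0.19 + 0·0.21 + 1·0.17
 = 0.69 + 0.4 + 0.19 + 0 + 0.17
 = 1.45

1.45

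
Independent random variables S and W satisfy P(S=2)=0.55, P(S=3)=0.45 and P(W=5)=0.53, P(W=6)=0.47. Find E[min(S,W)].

E[min(S,W)] = Σ_s Σ_w min(s,w) · P(S=s)P(W=w)
 = 2·0.2915 + 2·0.2585 + 3·0.2385 + 3·0.2115
 = 0.583 + 0.517 + 0.7155 + 0.6345
 = 2.45

2.45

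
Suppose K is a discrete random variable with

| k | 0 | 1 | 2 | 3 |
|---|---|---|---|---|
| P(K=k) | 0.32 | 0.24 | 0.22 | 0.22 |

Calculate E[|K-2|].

1.1

E[|K-2|] = Σ |k-2|·P(K=k)
 = 2·0.32 + 1·0.24 + 0·0.22 + 1·0.22
 = 0.64 + 0.24 + 0 + 0.22
 = 1.1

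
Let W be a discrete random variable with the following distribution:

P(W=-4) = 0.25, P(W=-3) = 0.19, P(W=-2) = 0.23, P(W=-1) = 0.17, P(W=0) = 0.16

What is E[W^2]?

E[W^2] = Σ w^2·P(W=w)
 = 16·0.25 + 9·0.19 + 4·0.23 + 1·0.17 + 0·0.16
 = 4 + 1.71 + 0.92 + 0.17 + 0
 = 6.8

6.8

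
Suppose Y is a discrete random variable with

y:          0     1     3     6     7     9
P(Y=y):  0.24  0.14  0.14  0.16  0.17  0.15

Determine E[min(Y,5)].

E[min(Y,5)] = Σ min(y,5)·P(Y=y)
 = 0·0.24 + 1·0.14 + 3·0.14 + 5·0.16 + 5·0.17 + 5·0.15
 = 0 + 0.14 + 0.42 + 0.8 + 0.85 + 0.75
 = 2.96

2.96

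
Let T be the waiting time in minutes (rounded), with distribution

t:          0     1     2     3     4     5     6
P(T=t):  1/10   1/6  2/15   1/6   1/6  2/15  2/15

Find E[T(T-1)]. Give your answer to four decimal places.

E[T(T-1)] = Σ t(t-1)·P(T=t)
 = 0·1/10 + 0·1/6 + 2·2/15 + 6·1/6 + 12·1/6 + 20·2/15 + 30·2/15
 = 0 + 0 + 4/15 + 1 + 2 + 8/3 + 4
 = 149/15

9.9333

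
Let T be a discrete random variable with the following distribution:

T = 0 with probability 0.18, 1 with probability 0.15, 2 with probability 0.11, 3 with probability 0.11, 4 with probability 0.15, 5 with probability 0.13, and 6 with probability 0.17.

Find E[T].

E[T] = Σ t·P(T=t)
 = 0·0.18 + 1·0.15 + 2·0.11 + 3·0.11 + 4·0.15 + 5·0.13 + 6·0.17
 = 0 + 0.15 + 0.22 + 0.33 + 0.6 + 0.65 + 1.02
 = 2.97

2.97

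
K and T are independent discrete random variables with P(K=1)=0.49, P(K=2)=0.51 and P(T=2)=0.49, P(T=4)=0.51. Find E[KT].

4.5602

E[KT] = Σ_k Σ_t kt · P(K=k)P(T=t)
 = 2·0.2401 + 4·0.2499 + 4·0.2499 + 8·0.2601
 = 0.4802 + 0.9996 + 0.9996 + 2.0808
 = 4.5602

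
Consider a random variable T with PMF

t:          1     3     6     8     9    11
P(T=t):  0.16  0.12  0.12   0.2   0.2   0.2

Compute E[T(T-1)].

E[T(T-1)] = Σ t(t-1)·P(T=t)
 = 0·0.16 + 6·0.12 + 30·0.12 + 56·0.2 + 72·0.2 + 110·0.2
 = 0 + 0.72 + 3.6 + 11.2 + 14.4 + 22
 = 51.92

51.92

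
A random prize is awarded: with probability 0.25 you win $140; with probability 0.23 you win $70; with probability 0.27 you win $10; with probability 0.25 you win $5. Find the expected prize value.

E[payout] = 140·0.25 + 70·0.23 + 10·0.27 + 5·0.25
 = 35 + 16.1 + 2.7 + 1.25
 = 55.05

55.05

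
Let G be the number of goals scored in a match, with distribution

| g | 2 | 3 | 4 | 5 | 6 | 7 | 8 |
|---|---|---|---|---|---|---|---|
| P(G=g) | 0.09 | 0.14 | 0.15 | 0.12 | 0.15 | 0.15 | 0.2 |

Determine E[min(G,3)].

E[min(G,3)] = Σ min(g,3)·P(G=g)
 = 2·0.09 + 3·0.14 + 3·0.15 + 3·0.12 + 3·0.15 + 3·0.15 + 3·0.2
 = 0.18 + 0.42 + 0.45 + 0.36 + 0.45 + 0.45 + 0.6
 = 2.91

2.91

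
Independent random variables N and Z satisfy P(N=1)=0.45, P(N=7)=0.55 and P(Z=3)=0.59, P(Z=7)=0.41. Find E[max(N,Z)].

5.938

E[max(N,Z)] = Σ_n Σ_z max(n,z) · P(N=n)P(Z=z)
 = 3·0.2655 + 7·0.1845 + 7·0.3245 + 7·0.2255
 = 0.7965 + 1.2915 + 2.2715 + 1.5785
 = 5.938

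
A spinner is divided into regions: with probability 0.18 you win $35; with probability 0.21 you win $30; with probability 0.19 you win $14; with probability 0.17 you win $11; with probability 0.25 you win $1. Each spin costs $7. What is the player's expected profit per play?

E[payout] = 35·0.18 + 30·0.21 + 14·0.19 + 11·0.17 + 1·0.25
 = 6.3 + 6.3 + 2.66 + 1.87 + 0.25
 = 17.38
Net = 17.38 - 7 = 10.38

10.38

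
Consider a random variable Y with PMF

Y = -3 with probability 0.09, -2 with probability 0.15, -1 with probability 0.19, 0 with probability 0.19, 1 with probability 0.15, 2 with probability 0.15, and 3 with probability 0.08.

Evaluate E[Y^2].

E[Y^2] = Σ y^2·P(Y=y)
 = 9·0.09 + 4·0.15 + 1·0.19 + 0·0.19 + 1·0.15 + 4·0.15 + 9·0.08
 = 0.81 + 0.6 + 0.19 + 0 + 0.15 + 0.6 + 0.72
 = 3.07

3.07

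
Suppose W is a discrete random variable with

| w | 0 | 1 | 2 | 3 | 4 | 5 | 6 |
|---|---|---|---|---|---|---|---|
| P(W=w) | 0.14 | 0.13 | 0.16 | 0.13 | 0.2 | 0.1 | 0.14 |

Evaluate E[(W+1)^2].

E[(W+1)^2] = Σ (w+1)^2·P(W=w)
 = 1·0.14 + 4·0.13 + 9·0.16 + 16·0.13 + 25·0.2 + 36·0.1 + 49·0.14
 = 0.14 + 0.52 + 1.44 + 2.08 + 5 + 3.6 + 6.86
 = 19.64

19.64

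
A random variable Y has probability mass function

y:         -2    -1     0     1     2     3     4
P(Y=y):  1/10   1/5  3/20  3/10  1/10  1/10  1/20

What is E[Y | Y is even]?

P(Y is even) = 1/10 + 3/20 + 1/10 + 1/20 = 2/5.
E[Y | Y is even] = [(-2)·1/10 + 0·3/20 + 2·1/10 + 4·1/20] / (2/5)
 = 1/5 / (2/5)
 = 1/2

0.5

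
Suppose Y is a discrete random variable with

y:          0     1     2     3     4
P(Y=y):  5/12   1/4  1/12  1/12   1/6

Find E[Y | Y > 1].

P(Y > 1) = 1/12 + 1/12 + 1/6 = 1/3.
E[Y | Y > 1] = [2·1/12 + 3·1/12 + 4·1/6] / (1/3)
 = 13/12 / (1/3)
 = 13/4

3.25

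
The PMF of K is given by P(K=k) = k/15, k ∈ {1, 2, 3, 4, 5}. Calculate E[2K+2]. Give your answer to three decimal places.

9.333

E[2K+2] = Σ (2k+2)·P(K=k)
 = 4·1/15 + 6·2/15 + 8·1/5 + 10·4/15 + 12·1/3
 = 4/15 + 4/5 + 8/5 + 8/3 + 4
 = 28/3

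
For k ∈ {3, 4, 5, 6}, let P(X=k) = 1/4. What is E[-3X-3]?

-16.5

E[-3X-3] = Σ (-3x-3)·P(X=x)
 = (-12)·1/4 + (-15)·1/4 + (-18)·1/4 + (-21)·1/4
 = (-3) + (-15/4) + (-9/2) + (-21/4)
 = -33/2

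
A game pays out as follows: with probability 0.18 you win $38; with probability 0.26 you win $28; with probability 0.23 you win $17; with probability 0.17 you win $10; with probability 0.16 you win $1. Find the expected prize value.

E[payout] = 38·0.18 + 28·0.26 + 17·0.23 + 10·0.17 + 1·0.16
 = 6.84 + 7.28 + 3.91 + 1.7 + 0.16
 = 19.89

19.89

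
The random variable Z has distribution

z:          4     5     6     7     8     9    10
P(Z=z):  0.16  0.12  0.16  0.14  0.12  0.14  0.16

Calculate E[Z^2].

53.2

E[Z^2] = Σ z^2·P(Z=z)
 = 16·0.16 + 25·0.12 + 36·0.16 + 49·0.14 + 64·0.12 + 81·0.14 + 100·0.16
 = 2.56 + 3 + 5.76 + 6.86 + 7.68 + 11.34 + 16
 = 53.2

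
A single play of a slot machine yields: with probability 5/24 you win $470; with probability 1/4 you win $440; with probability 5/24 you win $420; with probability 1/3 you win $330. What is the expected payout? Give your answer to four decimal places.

E[payout] = 470·5/24 + 440·1/4 + 420·5/24 + 330·1/3
 = 1175/12 + 110 + 175/2 + 110
 = 4865/12

405.4167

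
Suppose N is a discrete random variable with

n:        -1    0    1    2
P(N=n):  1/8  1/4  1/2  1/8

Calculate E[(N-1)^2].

E[(N-1)^2] = Σ (n-1)^2·P(N=n)
 = 4·1/8 + 1·1/4 + 0·1/2 + 1·1/8
 = 1/2 + 1/4 + 0 + 1/8
 = 7/8

0.875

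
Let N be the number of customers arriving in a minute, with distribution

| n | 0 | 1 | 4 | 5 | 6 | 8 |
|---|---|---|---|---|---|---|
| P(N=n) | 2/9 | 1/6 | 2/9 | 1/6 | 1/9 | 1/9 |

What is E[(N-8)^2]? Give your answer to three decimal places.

27.889

E[(N-8)^2] = Σ (n-8)^2·P(N=n)
 = 64·2/9 + 49·1/6 + 16·2/9 + 9·1/6 + 4·1/9 + 0·1/9
 = 128/9 + 49/6 + 32/9 + 3/2 + 4/9 + 0
 = 251/9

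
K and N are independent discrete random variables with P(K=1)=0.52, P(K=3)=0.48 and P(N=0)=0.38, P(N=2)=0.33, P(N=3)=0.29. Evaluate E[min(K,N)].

1.0568

E[min(K,N)] = Σ_k Σ_n min(k,n) · P(K=k)P(N=n)
 = 0·0.1976 + 1·0.1716 + 1·0.1508 + 0·0.1824 + 2·0.1584 + 3·0.1392
 = 0 + 0.1716 + 0.1508 + 0 + 0.3168 + 0.4176
 = 1.0568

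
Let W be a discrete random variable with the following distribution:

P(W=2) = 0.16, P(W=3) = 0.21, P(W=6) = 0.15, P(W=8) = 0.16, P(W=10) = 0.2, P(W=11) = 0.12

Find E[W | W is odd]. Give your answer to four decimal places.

P(W is odd) = 0.21 + 0.12 = 0.33.
E[W | W is odd] = [3·0.21 + 11·0.12] / 0.33
 = 1.95 / 0.33
 = 65/11

5.9091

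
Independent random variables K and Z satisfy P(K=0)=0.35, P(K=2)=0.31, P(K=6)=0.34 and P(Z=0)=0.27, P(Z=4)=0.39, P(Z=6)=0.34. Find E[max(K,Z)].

4.5834

E[max(K,Z)] = Σ_k Σ_z max(k,z) · P(K=k)P(Z=z)
 = 0·0.0945 + 4·0.1365 + 6·0.119 + 2·0.0837 + 4·0.1209 + 6·0.1054 + 6·0.0918 + 6·0.1326 + 6·0.1156
 = 0 + 0.546 + 0.714 + 0.1674 + 0.4836 + 0.6324 + 0.5508 + 0.7956 + 0.6936
 = 4.5834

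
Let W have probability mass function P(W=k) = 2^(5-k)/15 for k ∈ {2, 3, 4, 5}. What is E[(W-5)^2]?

6

E[(W-5)^2] = Σ (w-5)^2·P(W=w)
 = 9·8/15 + 4·4/15 + 1·2/15 + 0·1/15
 = 24/5 + 16/15 + 2/15 + 0
 = 6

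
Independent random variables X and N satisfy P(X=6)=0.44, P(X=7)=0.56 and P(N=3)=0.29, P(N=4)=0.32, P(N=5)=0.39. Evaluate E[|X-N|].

2.46

E[|X-N|] = Σ_x Σ_n |x-n| · P(X=x)P(N=n)
 = 3·0.1276 + 2·0.1408 + 1·0.1716 + 4·0.1624 + 3·0.1792 + 2·0.2184
 = 0.3828 + 0.2816 + 0.1716 + 0.6496 + 0.5376 + 0.4368
 = 2.46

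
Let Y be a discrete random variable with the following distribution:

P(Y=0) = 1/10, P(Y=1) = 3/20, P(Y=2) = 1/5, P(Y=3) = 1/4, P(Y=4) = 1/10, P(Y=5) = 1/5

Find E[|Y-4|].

E[|Y-4|] = Σ |y-4|·P(Y=y)
 = 4·1/10 + 3·3/20 + 2·1/5 + 1·1/4 + 0·1/10 + 1·1/5
 = 2/5 + 9/20 + 2/5 + 1/4 + 0 + 1/5
 = 17/10

1.7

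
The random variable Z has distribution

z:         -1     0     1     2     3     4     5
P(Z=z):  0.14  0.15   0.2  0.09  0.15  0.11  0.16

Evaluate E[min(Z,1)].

E[min(Z,1)] = Σ min(z,1)·P(Z=z)
 = (-1)·0.14 + 0·0.15 + 1·0.2 + 1·0.09 + 1·0.15 + 1·0.11 + 1·0.16
 = (-0.14) + 0 + 0.2 + 0.09 + 0.15 + 0.11 + 0.16
 = 0.57

0.57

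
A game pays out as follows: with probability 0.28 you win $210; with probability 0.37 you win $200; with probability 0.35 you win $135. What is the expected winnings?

E[payout] = 210·0.28 + 200·0.37 + 135·0.35
 = 58.8 + 74 + 47.25
 = 180.05

180.05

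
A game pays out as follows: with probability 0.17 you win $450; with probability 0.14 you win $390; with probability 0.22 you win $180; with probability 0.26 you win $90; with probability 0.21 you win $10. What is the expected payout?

E[payout] = 450·0.17 + 390·0.14 + 180·0.22 + 90·0.26 + 10·0.21
 = 76.5 + 54.6 + 39.6 + 23.4 + 2.1
 = 196.2

196.2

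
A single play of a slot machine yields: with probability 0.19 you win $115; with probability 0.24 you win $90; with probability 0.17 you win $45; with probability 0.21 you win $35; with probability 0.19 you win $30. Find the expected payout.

64.15

E[payout] = 115·0.19 + 90·0.24 + 45·0.17 + 35·0.21 + 30·0.19
 = 21.85 + 21.6 + 7.65 + 7.35 + 5.7
 = 64.15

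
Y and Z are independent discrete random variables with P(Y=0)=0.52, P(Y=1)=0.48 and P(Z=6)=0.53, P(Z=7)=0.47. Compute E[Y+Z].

6.95

E[Y+Z] = Σ_y Σ_z (y+z) · P(Y=y)P(Z=z)
 = 6·0.2756 + 7·0.2444 + 7·0.2544 + 8·0.2256
 = 1.6536 + 1.7108 + 1.7808 + 1.8048
 = 6.95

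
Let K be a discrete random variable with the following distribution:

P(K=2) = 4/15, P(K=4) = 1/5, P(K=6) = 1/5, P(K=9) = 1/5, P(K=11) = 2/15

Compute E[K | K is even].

P(K is even) = 4/15 + 1/5 + 1/5 = 2/3.
E[K | K is even] = [2·4/15 + 4·1/5 + 6·1/5] / (2/3)
 = 38/15 / (2/3)
 = 19/5

3.8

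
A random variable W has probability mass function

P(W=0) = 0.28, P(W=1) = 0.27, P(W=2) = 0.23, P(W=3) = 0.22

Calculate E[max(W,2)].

2.22

E[max(W,2)] = Σ max(w,2)·P(W=w)
 = 2·0.28 + 2·0.27 + 2·0.23 + 3·0.22
 = 0.56 + 0.54 + 0.46 + 0.66
 = 2.22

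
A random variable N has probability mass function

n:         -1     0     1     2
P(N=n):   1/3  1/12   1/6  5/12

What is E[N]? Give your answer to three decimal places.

0.667

E[N] = Σ n·P(N=n)
 = (-1)·1/3 + 0·1/12 + 1·1/6 + 2·5/12
 = (-1/3) + 0 + 1/6 + 5/6
 = 2/3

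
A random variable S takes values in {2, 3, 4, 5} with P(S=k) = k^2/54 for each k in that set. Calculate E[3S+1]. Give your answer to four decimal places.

13.4444

E[3S+1] = Σ (3s+1)·P(S=s)
 = 7·2/27 + 10·1/6 + 13·8/27 + 16·25/54
 = 14/27 + 5/3 + 104/27 + 200/27
 = 121/9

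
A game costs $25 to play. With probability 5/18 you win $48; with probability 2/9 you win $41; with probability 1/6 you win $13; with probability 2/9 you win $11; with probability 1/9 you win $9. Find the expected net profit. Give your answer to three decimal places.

E[payout] = 48·5/18 + 41·2/9 + 13·1/6 + 11·2/9 + 9·1/9
 = 40/3 + 82/9 + 13/6 + 22/9 + 1
 = 505/18
Net = 505/18 - 25 = 55/18

3.056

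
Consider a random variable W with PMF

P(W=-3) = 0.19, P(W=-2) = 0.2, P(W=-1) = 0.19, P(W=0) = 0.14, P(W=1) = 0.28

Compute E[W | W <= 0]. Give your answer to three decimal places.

-1.611

P(W <= 0) = 0.19 + 0.2 + 0.19 + 0.14 = 0.72.
E[W | W <= 0] = [(-3)·0.19 + (-2)·0.2 + (-1)·0.19 + 0·0.14] / 0.72
 = -1.16 / 0.72
 = -29/18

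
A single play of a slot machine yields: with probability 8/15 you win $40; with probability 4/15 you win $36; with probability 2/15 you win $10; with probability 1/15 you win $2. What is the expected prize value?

E[payout] = 40·8/15 + 36·4/15 + 10·2/15 + 2·1/15
 = 64/3 + 48/5 + 4/3 + 2/15
 = 162/5

32.4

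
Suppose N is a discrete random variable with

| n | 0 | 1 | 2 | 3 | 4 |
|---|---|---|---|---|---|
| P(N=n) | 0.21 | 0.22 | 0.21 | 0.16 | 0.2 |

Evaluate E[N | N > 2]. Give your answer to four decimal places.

P(N > 2) = 0.16 + 0.2 = 0.36.
E[N | N > 2] = [3·0.16 + 4·0.2] / 0.36
 = 1.28 / 0.36
 = 32/9

3.5556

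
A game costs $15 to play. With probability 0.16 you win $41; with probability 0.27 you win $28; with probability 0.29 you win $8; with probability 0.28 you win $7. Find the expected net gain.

E[payout] = 41·0.16 + 28·0.27 + 8·0.29 + 7·0.28
 = 6.56 + 7.56 + 2.32 + 1.96
 = 18.4
Net = 18.4 - 15 = 3.4

3.4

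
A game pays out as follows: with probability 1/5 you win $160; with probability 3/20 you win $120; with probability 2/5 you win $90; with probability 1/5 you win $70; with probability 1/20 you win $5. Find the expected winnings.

100.25

E[payout] = 160·1/5 + 120·3/20 + 90·2/5 + 70·1/5 + 5·1/20
 = 32 + 18 + 36 + 14 + 1/4
 = 401/4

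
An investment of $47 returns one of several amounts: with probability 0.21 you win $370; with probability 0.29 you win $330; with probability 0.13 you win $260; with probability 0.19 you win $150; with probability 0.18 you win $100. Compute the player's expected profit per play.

E[payout] = 370·0.21 + 330·0.29 + 260·0.13 + 150·0.19 + 100·0.18
 = 77.7 + 95.7 + 33.8 + 28.5 + 18
 = 253.7
Net = 253.7 - 47 = 206.7

206.7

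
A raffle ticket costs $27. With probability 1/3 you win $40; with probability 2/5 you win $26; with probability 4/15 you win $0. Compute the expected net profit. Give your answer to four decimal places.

-3.2667

E[payout] = 40·1/3 + 26·2/5 + 0·4/15
 = 40/3 + 52/5 + 0
 = 356/15
Net = 356/15 - 27 = -49/15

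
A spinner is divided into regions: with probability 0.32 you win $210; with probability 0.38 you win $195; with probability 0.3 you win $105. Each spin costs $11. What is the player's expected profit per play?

E[payout] = 210·0.32 + 195·0.38 + 105·0.3
 = 67.2 + 74.1 + 31.5
 = 172.8
Net = 172.8 - 11 = 161.8

161.8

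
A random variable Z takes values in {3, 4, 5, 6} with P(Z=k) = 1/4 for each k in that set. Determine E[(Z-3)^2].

3.5

E[(Z-3)^2] = Σ (z-3)^2·P(Z=z)
 = 0·1/4 + 1·1/4 + 4·1/4 + 9·1/4
 = 0 + 1/4 + 1 + 9/4
 = 7/2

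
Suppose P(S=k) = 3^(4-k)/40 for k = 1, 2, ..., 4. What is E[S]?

E[S] = Σ s·P(S=s)
 = 1·27/40 + 2·9/40 + 3·3/40 + 4·1/40
 = 27/40 + 9/20 + 9/40 + 1/10
 = 29/20

1.45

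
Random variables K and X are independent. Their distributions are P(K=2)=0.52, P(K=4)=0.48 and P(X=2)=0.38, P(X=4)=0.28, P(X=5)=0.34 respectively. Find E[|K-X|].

E[|K-X|] = Σ_k Σ_x |k-x| · P(K=k)P(X=x)
 = 0·0.1976 + 2·0.1456 + 3·0.1768 + 2·0.1824 + 0·0.1344 + 1·0.1632
 = 0 + 0.2912 + 0.5304 + 0.3648 + 0 + 0.1632
 = 1.3496

1.3496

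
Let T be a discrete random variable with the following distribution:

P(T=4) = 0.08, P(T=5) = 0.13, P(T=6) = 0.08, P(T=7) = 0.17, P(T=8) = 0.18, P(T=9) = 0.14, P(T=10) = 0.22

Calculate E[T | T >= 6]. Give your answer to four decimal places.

P(T >= 6) = 0.08 + 0.17 + 0.18 + 0.14 + 0.22 = 0.79.
E[T | T >= 6] = [6·0.08 + 7·0.17 + 8·0.18 + 9·0.14 + 10·0.22] / 0.79
 = 6.57 / 0.79
 = 657/79

8.3165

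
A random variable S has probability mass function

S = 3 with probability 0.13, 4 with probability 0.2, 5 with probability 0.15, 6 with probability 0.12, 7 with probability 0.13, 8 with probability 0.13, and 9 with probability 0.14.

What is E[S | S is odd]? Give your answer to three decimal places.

P(S is odd) = 0.13 + 0.15 + 0.13 + 0.14 = 0.55.
E[S | S is odd] = [3·0.13 + 5·0.15 + 7·0.13 + 9·0.14] / 0.55
 = 3.31 / 0.55
 = 331/55

6.018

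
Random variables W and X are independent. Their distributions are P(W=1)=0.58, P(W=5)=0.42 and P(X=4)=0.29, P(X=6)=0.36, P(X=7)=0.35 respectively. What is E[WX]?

15.4636

E[WX] = Σ_w Σ_x wx · P(W=w)P(X=x)
 = 4·0.1682 + 6·0.2088 + 7·0.203 + 20·0.1218 + 30·0.1512 + 35·0.147
 = 0.6728 + 1.2528 + 1.421 + 2.436 + 4.536 + 5.145
 = 15.4636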